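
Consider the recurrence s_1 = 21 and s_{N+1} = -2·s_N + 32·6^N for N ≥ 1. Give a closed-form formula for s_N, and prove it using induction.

Computing the first terms: s_1 = 21, s_2 = 150, s_3 = 852. This suggests s_N = -3(-2)^(N - 1) + 4·6^N.
When N = 1: the formula gives 21 = 21 = s_1.
Inductive step: assume the claim holds for N = r, so s_r = -3(-2)^(r - 1) + 4·6^r.
Then s_{r+1} = -2·s_r + 32·6^r = -2·(-3(-2)^(r - 1) + 4·6^r) + 32·6^r = -3(-2)^r + 4·6^(r + 1) = -3(-2)^((r+1) - 1) + 4·6^(r+1),
which is the claimed formula at N = r+1.
This completes the induction.

s_N = -3(-2)^(N - 1) + 4·6^N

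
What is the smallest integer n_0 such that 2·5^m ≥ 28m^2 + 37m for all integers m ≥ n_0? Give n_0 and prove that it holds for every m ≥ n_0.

n_0 = 4

At m = 3: 250 < 363, so the inequality fails and n_0 ≥ 4. We prove 2·5^m ≥ 28m^2 + 37m for all m ≥ 4.
Base step (m = 4): 2·5^m = 1250 and 28m^2 + 37m = 596, so 1250 ≥ 596.
For the inductive step, assume it holds for an arbitrary k ≥ 4, so 2·5^k ≥ 28k^2 + 37k.
Then 2·5^(k + 1) = 5·(2·5^k) ≥ 5·(28k^2 + 37k).
Also, for k ≥ 4 we have 5·(28k^2 + 37k) ≥ 28(k+1)^2 + 37(k+1), since 5·(28k^2 + 37k) − (28(k+1)^2 + 37(k+1)) = 112k^2 + 92k - 65, which is nonnegative for all k ≥ 4.
Combining, 2·5^(k + 1) ≥ 28(k+1)^2 + 37(k+1).
By induction, the statement is established for all m ≥ 4.
Hence the smallest such n_0 is 4.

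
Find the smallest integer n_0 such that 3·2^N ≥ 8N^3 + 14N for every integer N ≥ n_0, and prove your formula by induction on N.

n_0 = 13

At N = 12: 12288 < 13992, so the inequality fails and n_0 ≥ 13. We prove 3·2^N ≥ 8N^3 + 14N for all N ≥ 13.
For the base case N = 13: 3·2^N = 24576 and 8N^3 + 14N = 17758, so 24576 ≥ 17758.
Suppose the result is true for N = r, so 3·2^r ≥ 8r^3 + 14r.
Then 3·2^(r + 1) = 2·(3·2^r) ≥ 2·(8r^3 + 14r).
Also, for r ≥ 13 we have 2·(8r^3 + 14r) ≥ 8(r+1)^3 + 14(r+1), since 2·(8r^3 + 14r) − (8(r+1)^3 + 14(r+1)) = 8r^3 - 24r^2 - 10r - 22, which is nonnegative for all r ≥ 13.
Combining, 3·2^(r + 1) ≥ 8(r+1)^3 + 14(r+1).
Hence, by induction on N, the claim holds for every N ≥ 13.
Hence the smallest such n_0 is 13.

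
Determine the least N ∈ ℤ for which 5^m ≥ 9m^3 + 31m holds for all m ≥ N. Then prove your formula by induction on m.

At m = 4: 625 < 700, so the inequality fails and N ≥ 5. We prove 5^m ≥ 9m^3 + 31m for all m ≥ 5.
Base step (m = 5): 5^m = 3125 and 9m^3 + 31m = 1280, so 3125 ≥ 1280.
Inductive step: assume the claim holds for m = p, so 5^p ≥ 9p^3 + 31p.
Then 5^(p + 1) = 5·(5^p) ≥ 5·(9p^3 + 31p).
Also, for p ≥ 5 we have 5·(9p^3 + 31p) ≥ 9(p+1)^3 + 31(p+1), since 5·(9p^3 + 31p) − (9(p+1)^3 + 31(p+1)) = 36p^3 - 27p^2 + 97p - 40, which is nonnegative for all p ≥ 5.
Combining, 5^(p + 1) ≥ 9(p+1)^3 + 31(p+1).
By the principle of mathematical induction, the result holds for all m ≥ 5.
Hence the smallest such N is 5.

N = 5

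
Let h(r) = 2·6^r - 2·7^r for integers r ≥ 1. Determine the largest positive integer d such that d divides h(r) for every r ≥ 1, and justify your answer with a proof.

d = 2

Computing the first values: h(1) = -2 and h(2) = -26; gcd(-2, -26) = 2, so d ≤ 2.
We prove 2 | 2·6^r - 2·7^r for all r ≥ 1 by induction on r.
When r = 1: h(1) = -2 = 2·(-1), so 2 | h(1).
Inductive step: assume the claim holds for r = p, i.e. 2 | h(p). Then
h(p+1) − 7·h(p) = (2·6^(p+1) - 2·7^(p+1)) − 7·(2·6^p - 2·7^p) = (2)·6^p·(6 − 7) = (-2)·6^p. Since 2 | h(p) by the inductive hypothesis, 2 | 7·h(p); and 2 | -2 since -2 = 2·-1. Therefore 2 | h(p+1).
This completes the induction.
Therefore the largest such d is 2.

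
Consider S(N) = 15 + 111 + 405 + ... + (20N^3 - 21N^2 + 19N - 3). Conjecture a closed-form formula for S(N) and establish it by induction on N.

S(N) = N(5N^3 + 3N^2 + 4N + 3)

We claim S(N) = N(5N^3 + 3N^2 + 4N + 3) for all N ≥ 1.
For the base case N = 1: S(1) = 15, and the closed form gives 15. They agree.
Inductive step: assume the claim holds for N = m, so S(m) = m(5m^3 + 3m^2 + 4m + 3).
Then S(m+1) = S(m) + (20m^3 + 39m^2 + 37m + 15) = (m(5m^3 + 3m^2 + 4m + 3)) + (20m^3 + 39m^2 + 37m + 15).
Simplifying, S(m+1) = (m + 1)(5m^3 + 18m^2 + 25m + 15) = (m+1)(5(m+1)^3 + 3(m+1)^2 + 4(m+1) + 3),
which is the closed form with N = m+1.
Hence, by induction on N, the claim holds for every N ≥ 1.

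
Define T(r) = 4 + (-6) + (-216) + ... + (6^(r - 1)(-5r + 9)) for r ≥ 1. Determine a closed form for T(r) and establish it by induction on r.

We claim T(r) = 6^r(-r + 2) - 2 for all r ≥ 1.
For the base case r = 1: T(1) = 4, and the closed form gives 4. They agree.
For the inductive step, assume it holds for an arbitrary i ≥ 1, so T(i) = 6^i(-i + 2) - 2.
Then T(i+1) = T(i) + (6^i(-5i + 4)) = (6^i(-i + 2) - 2) + (6^i(-5i + 4)).
Simplifying, T(i+1) = -6·6^i·i + 6·6^i - 2 = 6^(i+1)(-(i+1) + 2) - 2,
which is the closed form with r = i+1.
By the principle of mathematical induction, the result holds for all r ≥ 1.

T(r) = 6^r(-r + 2) - 2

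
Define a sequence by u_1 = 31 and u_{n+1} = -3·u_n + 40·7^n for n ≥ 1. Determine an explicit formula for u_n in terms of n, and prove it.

Computing the first terms: u_1 = 31, u_2 = 187, u_3 = 1399. This suggests u_n = -(-3)^n + 4·7^n.
Base step (n = 1): the formula gives 31 = 31 = u_1.
Suppose the result is true for n = j, so u_j = -(-3)^j + 4·7^j.
Then u_{j+1} = -3·u_j + 40·7^j = -3·(-(-3)^j + 4·7^j) + 40·7^j = -(-3)^(j + 1) + 4·7^(j + 1),
which is the claimed formula at n = j+1.
This completes the induction.

u_n = -(-3)^n + 4·7^n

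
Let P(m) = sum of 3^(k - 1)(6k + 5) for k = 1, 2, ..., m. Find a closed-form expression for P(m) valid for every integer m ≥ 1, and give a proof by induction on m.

We claim P(m) = 3^m(3m + 1) - 1 for all m ≥ 1.
Base case (m = 1): P(1) = 11, and the closed form gives 11. They agree.
Inductive step: assume the claim holds for m = k, so P(k) = 3^k(3k + 1) - 1.
Then P(k+1) = P(k) + (3^k(6k + 11)) = (3^k(3k + 1) - 1) + (3^k(6k + 11)).
Simplifying, P(k+1) = 9·3^k·k + 12·3^k - 1 = 3^(k+1)(3(k+1) + 1) - 1,
which is the closed form with m = k+1.
By induction, the statement is established for all m ≥ 1.

P(m) = 3^m(3m + 1) - 1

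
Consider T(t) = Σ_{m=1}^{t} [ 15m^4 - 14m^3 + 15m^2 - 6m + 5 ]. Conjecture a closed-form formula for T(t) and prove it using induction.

We claim T(t) = t(3t^4 + 4t^3 + 3t^2 + t + 4) for all t ≥ 1.
Base case (t = 1): T(1) = 15, and the closed form gives 15. They agree.
For the inductive step, assume it holds for an arbitrary m ≥ 1, so T(m) = m(3m^4 + 4m^3 + 3m^2 + m + 4).
Then T(m+1) = T(m) + (15m^4 + 46m^3 + 63m^2 + 42m + 15) = (m(3m^4 + 4m^3 + 3m^2 + m + 4)) + (15m^4 + 46m^3 + 63m^2 + 42m + 15).
Simplifying, T(m+1) = (m + 1)(3m^4 + 16m^3 + 33m^2 + 31m + 15) = (m+1)(3(m+1)^4 + 4(m+1)^3 + 3(m+1)^2 + (m+1) + 4),
which is the closed form with t = m+1.
Hence, by induction on t, the claim holds for every t ≥ 1.

T(t) = t(3t^4 + 4t^3 + 3t^2 + t + 4)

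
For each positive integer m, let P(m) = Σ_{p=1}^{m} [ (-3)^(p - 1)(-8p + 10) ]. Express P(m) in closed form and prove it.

We claim P(m) = 2(-3)^m(m - 1) + 2 for all m ≥ 1.
Base step (m = 1): P(1) = 2, and the closed form gives 2. They agree.
Suppose the result is true for m = p, so P(p) = 2(-3)^p(p - 1) + 2.
Then P(p+1) = P(p) + ((-3)^p(-8p + 2)) = (2(-3)^p(p - 1) + 2) + ((-3)^p(-8p + 2)).
Simplifying, P(p+1) = -6(-3)^p·p + 2 = 2(-3)^(p+1)((p+1) - 1) + 2,
which is the closed form with m = p+1.
By induction, the statement is established for all m ≥ 1.

P(m) = 2(-3)^m(m - 1) + 2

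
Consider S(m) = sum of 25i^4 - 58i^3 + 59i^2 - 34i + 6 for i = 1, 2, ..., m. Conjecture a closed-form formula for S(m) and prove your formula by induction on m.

We claim S(m) = m(5m^4 - 2m^3 - m^2 - 2m - 2) for all m ≥ 1.
When m = 1: S(1) = -2, and the closed form gives -2. They agree.
Suppose the result is true for m = i, so S(i) = i(5i^4 - 2i^3 - i^2 - 2i - 2).
Then S(i+1) = S(i) + (25i^4 + 42i^3 + 35i^2 + 10i - 2) = (i(5i^4 - 2i^3 - i^2 - 2i - 2)) + (25i^4 + 42i^3 + 35i^2 + 10i - 2).
Simplifying, S(i+1) = (i + 1)(5i^4 + 18i^3 + 23i^2 + 10i - 2) = (i+1)(5(i+1)^4 - 2(i+1)^3 - (i+1)^2 - 2(i+1) - 2),
which is the closed form with m = i+1.
This completes the induction.

S(m) = m(5m^4 - 2m^3 - m^2 - 2m - 2)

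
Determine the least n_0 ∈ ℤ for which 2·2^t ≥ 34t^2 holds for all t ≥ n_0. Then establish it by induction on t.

n_0 = 12

At t = 11: 4096 < 4114, so the inequality fails and n_0 ≥ 12. We prove 2·2^t ≥ 34t^2 for all t ≥ 12.
For the base case t = 12: 2·2^t = 8192 and 34t^2 = 4896, so 8192 ≥ 4896.
Suppose the result is true for t = m, so 2·2^m ≥ 34m^2.
Then 2·2^(m + 1) = 2·(2·2^m) ≥ 2·(34m^2).
Also, for m ≥ 12 we have 2·(34m^2) ≥ 34(m+1)^2, since 2 ≥ (1 + 1/m)^2 for all m ≥ 12.
Combining, 2·2^(m + 1) ≥ 34(m+1)^2.
Hence, by induction on t, the claim holds for every t ≥ 12.
Hence the smallest such n_0 is 12.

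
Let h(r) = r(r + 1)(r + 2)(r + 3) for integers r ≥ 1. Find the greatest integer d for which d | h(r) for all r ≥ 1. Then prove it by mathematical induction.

d = 24

Computing the first values: h(1) = 24 and h(2) = 120; gcd(24, 120) = 24, so d ≤ 24.
We prove 24 | r(r + 1)(r + 2)(r + 3) for all r ≥ 1 by induction on r.
Base step (r = 1): h(1) = 24 = 24·(1), so 24 | h(1).
Inductive step: assume the claim holds for r = k, i.e. 24 | h(k). Then
h(k+1) − h(k) = (k+1)·(k+2)·(k+3)·(k+4) − k·(k+1)·(k+2)·(k+3) = (k+1)·(k+2)·(k+3)·[(k+4) − k] = 4·(k+1)·(k+2)·(k+3). The product of 3 consecutive integers is divisible by (3)! = 6, so h(k+1) − h(k) is divisible by 4·6 = 24. By the inductive hypothesis 24 | h(k), hence 24 | h(k+1).
This completes the induction.
Therefore the largest such d is 24.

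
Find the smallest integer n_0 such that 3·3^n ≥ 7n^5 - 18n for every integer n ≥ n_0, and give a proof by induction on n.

At n = 12: 1594323 < 1741608, so the inequality fails and n_0 ≥ 13. We prove 3·3^n ≥ 7n^5 - 18n for all n ≥ 13.
Base step (n = 13): 3·3^n = 4782969 and 7n^5 - 18n = 2598817, so 4782969 ≥ 2598817.
Inductive step: assume the claim holds for n = i, so 3·3^i ≥ 7i^5 - 18i.
Then 3·3^(i + 1) = 3·(3·3^i) ≥ 3·(7i^5 - 18i).
Also, for i ≥ 13 we have 3·(7i^5 - 18i) ≥ 7(i+1)^5 - 18(i+1), since 3·(7i^5 - 18i) − (7(i+1)^5 - 18(i+1)) = 14i^5 - 35i^4 - 70i^3 - 70i^2 - 71i + 11, which is nonnegative for all i ≥ 13.
Combining, 3·3^(i + 1) ≥ 7(i+1)^5 - 18(i+1).
By the principle of mathematical induction, the result holds for all n ≥ 13.
Hence the smallest such n_0 is 13.

n_0 = 13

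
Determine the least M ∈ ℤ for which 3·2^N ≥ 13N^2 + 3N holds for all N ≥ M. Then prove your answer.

M = 9

At N = 8: 768 < 856, so the inequality fails and M ≥ 9. We prove 3·2^N ≥ 13N^2 + 3N for all N ≥ 9.
Base case (N = 9): 3·2^N = 1536 and 13N^2 + 3N = 1080, so 1536 ≥ 1080.
For the inductive step, assume it holds for an arbitrary m ≥ 9, so 3·2^m ≥ 13m^2 + 3m.
Then 3·2^(m + 1) = 2·(3·2^m) ≥ 2·(13m^2 + 3m).
Also, for m ≥ 9 we have 2·(13m^2 + 3m) ≥ 13(m+1)^2 + 3(m+1), since 2·(13m^2 + 3m) − (13(m+1)^2 + 3(m+1)) = 13m^2 - 23m - 16, which is nonnegative for all m ≥ 9.
Combining, 3·2^(m + 1) ≥ 13(m+1)^2 + 3(m+1).
By induction, the statement is established for all N ≥ 9.
Hence the smallest such M is 9.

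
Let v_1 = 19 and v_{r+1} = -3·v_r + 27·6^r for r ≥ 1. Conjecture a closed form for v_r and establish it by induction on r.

v_r = (-3)^(r - 1) + 3·6^r

Computing the first terms: v_1 = 19, v_2 = 105, v_3 = 657. This suggests v_r = (-3)^(r - 1) + 3·6^r.
Base case (r = 1): the formula gives 19 = 19 = v_1.
Inductive step: suppose the statement holds for some k ≥ 1, so v_k = (-3)^(k - 1) + 3·6^k.
Then v_{k+1} = -3·v_k + 27·6^k = -3·((-3)^(k - 1) + 3·6^k) + 27·6^k = (-3)^k + 3·6^(k + 1) = (-3)^((k+1) - 1) + 3·6^(k+1),
which is the claimed formula at r = k+1.
This completes the induction.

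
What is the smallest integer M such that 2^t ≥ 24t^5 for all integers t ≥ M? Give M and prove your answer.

M = 29

At t = 28: 268435456 < 413048832, so the inequality fails and M ≥ 29. We prove 2^t ≥ 24t^5 for all t ≥ 29.
For the base case t = 29: 2^t = 536870912 and 24t^5 = 492267576, so 536870912 ≥ 492267576.
Suppose the result is true for t = j, so 2^j ≥ 24j^5.
Then 2^(j + 1) = 2·(2^j) ≥ 2·(24j^5).
Also, for j ≥ 29 we have 2·(24j^5) ≥ 24(j+1)^5, since 2 ≥ (1 + 1/j)^5 for all j ≥ 29.
Combining, 2^(j + 1) ≥ 24(j+1)^5.
By the principle of mathematical induction, the result holds for all t ≥ 29.
Hence the smallest such M is 29.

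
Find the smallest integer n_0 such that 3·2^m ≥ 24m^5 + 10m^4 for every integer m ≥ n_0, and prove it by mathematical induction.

n_0 = 27

At m = 26: 201326592 < 289722784, so the inequality fails and n_0 ≥ 27. We prove 3·2^m ≥ 24m^5 + 10m^4 for all m ≥ 27.
Base step (m = 27): 3·2^m = 402653184 and 24m^5 + 10m^4 = 349688178, so 402653184 ≥ 349688178.
Inductive step: assume the claim holds for m = i, so 3·2^i ≥ 24i^5 + 10i^4.
Then 3·2^(i + 1) = 2·(3·2^i) ≥ 2·(24i^5 + 10i^4).
Also, for i ≥ 27 we have 2·(24i^5 + 10i^4) ≥ 24(i+1)^5 + 10(i+1)^4, since 2·(24i^5 + 10i^4) − (24(i+1)^5 + 10(i+1)^4) = 24i^5 - 110i^4 - 280i^3 - 300i^2 - 160i - 34, which is nonnegative for all i ≥ 27.
Combining, 3·2^(i + 1) ≥ 24(i+1)^5 + 10(i+1)^4.
Hence, by induction on m, the claim holds for every m ≥ 27.
Hence the smallest such n_0 is 27.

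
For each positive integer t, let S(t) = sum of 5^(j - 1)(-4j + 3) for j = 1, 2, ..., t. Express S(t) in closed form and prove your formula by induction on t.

S(t) = 5^t(-t + 1) - 1

We claim S(t) = 5^t(-t + 1) - 1 for all t ≥ 1.
When t = 1: S(1) = -1, and the closed form gives -1. They agree.
Inductive step: suppose the statement holds for some j ≥ 1, so S(j) = 5^j(-j + 1) - 1.
Then S(j+1) = S(j) + (5^j(-4j - 1)) = (5^j(-j + 1) - 1) + (5^j(-4j - 1)).
Simplifying, S(j+1) = -5·5^j·j - 1 = 5^(j+1)(-(j+1) + 1) - 1,
which is the closed form with t = j+1.
By the principle of mathematical induction, the result holds for all t ≥ 1.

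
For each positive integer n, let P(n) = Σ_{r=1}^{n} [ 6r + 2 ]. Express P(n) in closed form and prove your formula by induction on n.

P(n) = n(3n + 5)

We claim P(n) = n(3n + 5) for all n ≥ 1.
When n = 1: P(1) = 8, and the closed form gives 8. They agree.
For the inductive step, assume it holds for an arbitrary r ≥ 1, so P(r) = r(3r + 5).
Then P(r+1) = P(r) + (6r + 8) = (r(3r + 5)) + (6r + 8).
Simplifying, P(r+1) = (r + 1)(3r + 8) = (r+1)(3(r+1) + 5),
which is the closed form with n = r+1.
This completes the induction.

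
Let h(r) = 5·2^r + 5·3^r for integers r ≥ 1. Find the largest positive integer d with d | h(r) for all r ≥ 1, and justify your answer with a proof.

d = 5

Computing the first values: h(1) = 25 and h(2) = 65; gcd(25, 65) = 5, so d ≤ 5.
We prove 5 | 5·2^r + 5·3^r for all r ≥ 1 by induction on r.
Base case (r = 1): h(1) = 25 = 5·(5), so 5 | h(1).
For the inductive step, assume it holds for an arbitrary p ≥ 1, i.e. 5 | h(p). Then
h(p+1) − 3·h(p) = (5·2^(p+1) + 5·3^(p+1)) − 3·(5·2^p + 5·3^p) = (5)·2^p·(2 − 3) = (-5)·2^p. Since 5 | h(p) by the inductive hypothesis, 5 | 3·h(p); and 5 | -5 since -5 = 5·-1. Therefore 5 | h(p+1).
By induction, the statement is established for all r ≥ 1.
Therefore the largest such d is 5.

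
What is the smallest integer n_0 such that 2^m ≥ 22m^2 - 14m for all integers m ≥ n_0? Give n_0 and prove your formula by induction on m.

n_0 = 12

At m = 11: 2048 < 2508, so the inequality fails and n_0 ≥ 12. We prove 2^m ≥ 22m^2 - 14m for all m ≥ 12.
When m = 12: 2^m = 4096 and 22m^2 - 14m = 3000, so 4096 ≥ 3000.
Inductive step: suppose the statement holds for some r ≥ 12, so 2^r ≥ 22r^2 - 14r.
Then 2^(r + 1) = 2·(2^r) ≥ 2·(22r^2 - 14r).
Also, for r ≥ 12 we have 2·(22r^2 - 14r) ≥ 22(r+1)^2 - 14(r+1), since 2·(22r^2 - 14r) − (22(r+1)^2 - 14(r+1)) = 22r^2 - 58r - 8, which is nonnegative for all r ≥ 12.
Combining, 2^(r + 1) ≥ 22(r+1)^2 - 14(r+1).
By induction, the statement is established for all m ≥ 12.
Hence the smallest such n_0 is 12.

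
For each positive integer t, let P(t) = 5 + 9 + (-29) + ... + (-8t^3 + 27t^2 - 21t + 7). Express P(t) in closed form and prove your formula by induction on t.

P(t) = -t(2t^3 - 5t^2 - t - 1)

We claim P(t) = -t(2t^3 - 5t^2 - t - 1) for all t ≥ 1.
Base case (t = 1): P(1) = 5, and the closed form gives 5. They agree.
For the inductive step, assume it holds for an arbitrary i ≥ 1, so P(i) = i(-2i^3 + 5i^2 + i + 1).
Then P(i+1) = P(i) + (-8i^3 + 3i^2 + 9i + 5) = (i(-2i^3 + 5i^2 + i + 1)) + (-8i^3 + 3i^2 + 9i + 5).
Simplifying, P(i+1) = -(i + 1)(2i^3 + i^2 - 5i - 5) = -(i+1)(2(i+1)^3 - 5(i+1)^2 - (i+1) - 1),
which is the closed form with t = i+1.
This completes the induction.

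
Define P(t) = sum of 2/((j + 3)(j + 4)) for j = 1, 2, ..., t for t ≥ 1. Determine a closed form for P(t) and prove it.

We claim P(t) = t/(2(t + 4)) for all t ≥ 1.
For the base case t = 1: P(1) = 1/10, and the closed form gives 1/10. They agree.
Suppose the result is true for t = j, so P(j) = j/(2(j + 4)).
Then P(j+1) = P(j) + (2/((j + 4)(j + 5))) = (j/(2(j + 4))) + (2/((j + 4)(j + 5))).
Simplifying, P(j+1) = (j + 1)/(2(j + 5)) = (j+1)/(2((j+1) + 4)),
which is the closed form with t = j+1.
This completes the induction.

P(t) = t/(2(t + 4))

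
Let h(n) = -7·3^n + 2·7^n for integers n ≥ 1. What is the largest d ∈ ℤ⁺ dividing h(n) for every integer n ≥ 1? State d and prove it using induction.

Computing the first values: h(1) = -7 and h(2) = 35; gcd(-7, 35) = 7, so d ≤ 7.
We prove 7 | -7·3^n + 2·7^n for all n ≥ 1 by induction on n.
When n = 1: h(1) = -7 = 7·(-1), so 7 | h(1).
Inductive step: assume the claim holds for n = k, i.e. 7 | h(k). Then
h(k+1) − 7·h(k) = (-7·3^(k+1) + 2·7^(k+1)) − 7·(-7·3^k + 2·7^k) = (-7)·3^k·(3 − 7) = (28)·3^k. Since 7 | h(k) by the inductive hypothesis, 7 | 7·h(k); and 7 | 28 since 28 = 7·4. Therefore 7 | h(k+1).
This completes the induction.
Therefore the largest such d is 7.

d = 7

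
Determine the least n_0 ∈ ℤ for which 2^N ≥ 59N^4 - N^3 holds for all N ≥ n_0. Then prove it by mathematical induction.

At N = 24: 16777216 < 19560960, so the inequality fails and n_0 ≥ 25. We prove 2^N ≥ 59N^4 - N^3 for all N ≥ 25.
Base case (N = 25): 2^N = 33554432 and 59N^4 - N^3 = 23031250, so 33554432 ≥ 23031250.
Suppose the result is true for N = i, so 2^i ≥ 59i^4 - i^3.
Then 2^(i + 1) = 2·(2^i) ≥ 2·(59i^4 - i^3).
Also, for i ≥ 25 we have 2·(59i^4 - i^3) ≥ 59(i+1)^4 - (i+1)^3, since 2·(59i^4 - i^3) − (59(i+1)^4 - (i+1)^3) = 59i^4 - 237i^3 - 351i^2 - 233i - 58, which is nonnegative for all i ≥ 25.
Combining, 2^(i + 1) ≥ 59(i+1)^4 - (i+1)^3.
By induction, the statement is established for all N ≥ 25.
Hence the smallest such n_0 is 25.

n_0 = 25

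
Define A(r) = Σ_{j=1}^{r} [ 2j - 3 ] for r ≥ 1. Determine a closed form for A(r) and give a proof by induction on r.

A(r) = r(r - 2)

We claim A(r) = r(r - 2) for all r ≥ 1.
Base case (r = 1): A(1) = -1, and the closed form gives -1. They agree.
Inductive step: suppose the statement holds for some j ≥ 1, so A(j) = j(j - 2).
Then A(j+1) = A(j) + (2j - 1) = (j(j - 2)) + (2j - 1).
Simplifying, A(j+1) = (j - 1)(j + 1) = (j+1)((j+1) - 2),
which is the closed form with r = j+1.
This completes the induction.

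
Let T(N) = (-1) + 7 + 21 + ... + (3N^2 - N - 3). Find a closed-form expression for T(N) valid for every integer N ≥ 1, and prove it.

T(N) = N(N^2 + N - 3)

We claim T(N) = N(N^2 + N - 3) for all N ≥ 1.
When N = 1: T(1) = -1, and the closed form gives -1. They agree.
Inductive step: assume the claim holds for N = j, so T(j) = j(j^2 + j - 3).
Then T(j+1) = T(j) + (-j + 3(j + 1)^2 - 4) = (j(j^2 + j - 3)) + (-j + 3(j + 1)^2 - 4).
Simplifying, T(j+1) = (j + 1)(j^2 + 3j - 1) = (j+1)((j+1)^2 + (j+1) - 3),
which is the closed form with N = j+1.
Hence, by induction on N, the claim holds for every N ≥ 1.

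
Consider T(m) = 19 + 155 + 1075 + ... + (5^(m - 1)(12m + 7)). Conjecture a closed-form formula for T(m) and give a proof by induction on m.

T(m) = 5^m(3m + 1) - 1

We claim T(m) = 5^m(3m + 1) - 1 for all m ≥ 1.
Base step (m = 1): T(1) = 19, and the closed form gives 19. They agree.
For the inductive step, assume it holds for an arbitrary p ≥ 1, so T(p) = 5^p(3p + 1) - 1.
Then T(p+1) = T(p) + (5^p(12p + 19)) = (5^p(3p + 1) - 1) + (5^p(12p + 19)).
Simplifying, T(p+1) = 15·5^p·p + 20·5^p - 1 = 5^(p+1)(3(p+1) + 1) - 1,
which is the closed form with m = p+1.
Hence, by induction on m, the claim holds for every m ≥ 1.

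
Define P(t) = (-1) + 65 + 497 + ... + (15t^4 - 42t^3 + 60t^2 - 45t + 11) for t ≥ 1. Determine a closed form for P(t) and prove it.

P(t) = t(3t^4 - 3t^3 + 4t^2 - 3t - 2)

We claim P(t) = t(3t^4 - 3t^3 + 4t^2 - 3t - 2) for all t ≥ 1.
When t = 1: P(1) = -1, and the closed form gives -1. They agree.
Inductive step: suppose the statement holds for some j ≥ 1, so P(j) = j(3j^4 - 3j^3 + 4j^2 - 3j - 2).
Then P(j+1) = P(j) + (15j^4 + 18j^3 + 24j^2 + 9j - 1) = (j(3j^4 - 3j^3 + 4j^2 - 3j - 2)) + (15j^4 + 18j^3 + 24j^2 + 9j - 1).
Simplifying, P(j+1) = (j + 1)(3j^4 + 9j^3 + 13j^2 + 8j - 1) = (j+1)(3(j+1)^4 - 3(j+1)^3 + 4(j+1)^2 - 3(j+1) - 2),
which is the closed form with t = j+1.
By induction, the statement is established for all t ≥ 1.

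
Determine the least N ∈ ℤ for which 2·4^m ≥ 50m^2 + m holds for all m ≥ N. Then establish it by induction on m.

At m = 4: 512 < 804, so the inequality fails and N ≥ 5. We prove 2·4^m ≥ 50m^2 + m for all m ≥ 5.
For the base case m = 5: 2·4^m = 2048 and 50m^2 + m = 1255, so 2048 ≥ 1255.
For the inductive step, assume it holds for an arbitrary j ≥ 5, so 2·4^j ≥ 50j^2 + j.
Then 2·4^(j + 1) = 4·(2·4^j) ≥ 4·(50j^2 + j).
Also, for j ≥ 5 we have 4·(50j^2 + j) ≥ 50(j+1)^2 + (j+1), since 4·(50j^2 + j) − (50(j+1)^2 + (j+1)) = 150j^2 - 97j - 51, which is nonnegative for all j ≥ 5.
Combining, 2·4^(j + 1) ≥ 50(j+1)^2 + (j+1).
Hence, by induction on m, the claim holds for every m ≥ 5.
Hence the smallest such N is 5.

N = 5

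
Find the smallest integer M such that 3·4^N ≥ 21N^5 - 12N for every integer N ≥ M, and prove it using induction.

M = 10

At N = 9: 786432 < 1239921, so the inequality fails and M ≥ 10. We prove 3·4^N ≥ 21N^5 - 12N for all N ≥ 10.
Base step (N = 10): 3·4^N = 3145728 and 21N^5 - 12N = 2099880, so 3145728 ≥ 2099880.
Inductive step: suppose the statement holds for some j ≥ 10, so 3·4^j ≥ 21j^5 - 12j.
Then 3·4^(j + 1) = 4·(3·4^j) ≥ 4·(21j^5 - 12j).
Also, for j ≥ 10 we have 4·(21j^5 - 12j) ≥ 21(j+1)^5 - 12(j+1), since 4·(21j^5 - 12j) − (21(j+1)^5 - 12(j+1)) = 63j^5 - 105j^4 - 210j^3 - 210j^2 - 141j - 9, which is nonnegative for all j ≥ 10.
Combining, 3·4^(j + 1) ≥ 21(j+1)^5 - 12(j+1).
This completes the induction.
Hence the smallest such M is 10.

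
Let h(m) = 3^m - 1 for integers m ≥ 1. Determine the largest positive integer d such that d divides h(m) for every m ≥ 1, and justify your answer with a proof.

Computing the first values: h(1) = 2 and h(2) = 8; gcd(2, 8) = 2, so d ≤ 2.
We prove 2 | 3^m - 1 for all m ≥ 1 by induction on m.
When m = 1: h(1) = 2 = 2·(1), so 2 | h(1).
Inductive step: suppose the statement holds for some k ≥ 1, i.e. 2 | h(k). Then
3^{k+1} − 1^{k+1} = 3·3^k − 1·1^k = 3·(3^k − 1^k) + (2)·1^k. The first term is divisible by 2 by the inductive hypothesis, and the second term (2)·1^k is divisible by 2 since 2 | 2. Hence 2 | h(k+1).
By the principle of mathematical induction, the result holds for all m ≥ 1.
Therefore the largest such d is 2.

d = 2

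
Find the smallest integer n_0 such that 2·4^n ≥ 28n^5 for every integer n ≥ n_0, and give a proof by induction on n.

n_0 = 11

At n = 10: 2097152 < 2800000, so the inequality fails and n_0 ≥ 11. We prove 2·4^n ≥ 28n^5 for all n ≥ 11.
When n = 11: 2·4^n = 8388608 and 28n^5 = 4509428, so 8388608 ≥ 4509428.
For the inductive step, assume it holds for an arbitrary k ≥ 11, so 2·4^k ≥ 28k^5.
Then 2·4^(k + 1) = 4·(2·4^k) ≥ 4·(28k^5).
Also, for k ≥ 11 we have 4·(28k^5) ≥ 28(k+1)^5, since 4 ≥ (1 + 1/k)^5 for all k ≥ 11.
Combining, 2·4^(k + 1) ≥ 28(k+1)^5.
Hence, by induction on n, the claim holds for every n ≥ 11.
Hence the smallest such n_0 is 11.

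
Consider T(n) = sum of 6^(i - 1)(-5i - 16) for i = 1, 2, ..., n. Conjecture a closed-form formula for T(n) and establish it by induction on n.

We claim T(n) = -6^n(n + 3) + 3 for all n ≥ 1.
Base step (n = 1): T(1) = -21, and the closed form gives -21. They agree.
Inductive step: assume the claim holds for n = i, so T(i) = -6^i(i + 3) + 3.
Then T(i+1) = T(i) + (6^i(-5i - 21)) = (-6^i(i + 3) + 3) + (6^i(-5i - 21)).
Simplifying, T(i+1) = -6·6^i·i - 24·6^i + 3 = -6^(i+1)((i+1) + 3) + 3,
which is the closed form with n = i+1.
By induction, the statement is established for all n ≥ 1.

T(n) = -6^n(n + 3) + 3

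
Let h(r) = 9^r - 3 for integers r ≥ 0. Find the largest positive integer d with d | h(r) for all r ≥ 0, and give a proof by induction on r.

Computing the first values: h(0) = -2 and h(1) = 6; gcd(-2, 6) = 2, so d ≤ 2.
We prove 2 | 9^r - 3 for all r ≥ 0 by induction on r.
For the base case r = 0: h(0) = -2 = 2·(-1), so 2 | h(0).
Inductive step: suppose the statement holds for some p ≥ 0, i.e. 2 | h(p). Then
h(p+1) = 9^(p+1) - 3 = 9·(9^p - 3) + 24 = 9·h(p) + 24. The first term is divisible by 2 by the inductive hypothesis, and 24 is divisible by 2. Hence 2 | h(p+1).
By induction, the statement is established for all r ≥ 0.
Therefore the largest such d is 2.

d = 2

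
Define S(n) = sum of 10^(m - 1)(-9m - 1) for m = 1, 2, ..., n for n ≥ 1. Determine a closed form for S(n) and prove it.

S(n) = -10^n·n

We claim S(n) = -10^n·n for all n ≥ 1.
For the base case n = 1: S(1) = -10, and the closed form gives -10. They agree.
Inductive step: assume the claim holds for n = m, so S(m) = -10^m·m.
Then S(m+1) = S(m) + (10^m(-9m - 10)) = (-10^m·m) + (10^m(-9m - 10)).
Simplifying, S(m+1) = 10^(m + 1)(-m - 1) = -10^(m+1)·(m+1),
which is the closed form with n = m+1.
This completes the induction.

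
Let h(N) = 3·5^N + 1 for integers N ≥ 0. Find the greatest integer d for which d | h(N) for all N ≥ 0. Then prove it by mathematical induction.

d = 4

Computing the first values: h(0) = 4 and h(1) = 16; gcd(4, 16) = 4, so d ≤ 4.
We prove 4 | 3·5^N + 1 for all N ≥ 0 by induction on N.
Base case (N = 0): h(0) = 4 = 4·(1), so 4 | h(0).
Suppose the result is true for N = p, i.e. 4 | h(p). Then
h(p+1) = 3·5^(p+1) + 1 = 5·(3·5^p + 1) - 4 = 5·h(p) - 4. The first term is divisible by 4 by the inductive hypothesis, and -4 is divisible by 4. Hence 4 | h(p+1).
Hence, by induction on N, the claim holds for every N ≥ 0.
Therefore the largest such d is 4.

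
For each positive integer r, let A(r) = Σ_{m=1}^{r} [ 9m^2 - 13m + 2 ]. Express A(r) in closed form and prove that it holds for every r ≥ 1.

We claim A(r) = r(3r^2 - 2r - 3) for all r ≥ 1.
Base step (r = 1): A(1) = -2, and the closed form gives -2. They agree.
Inductive step: assume the claim holds for r = m, so A(m) = m(3m^2 - 2m - 3).
Then A(m+1) = A(m) + (9m^2 + 5m - 2) = (m(3m^2 - 2m - 3)) + (9m^2 + 5m - 2).
Simplifying, A(m+1) = (m + 1)(3m^2 + 4m - 2) = (m+1)(3(m+1)^2 - 2(m+1) - 3),
which is the closed form with r = m+1.
Hence, by induction on r, the claim holds for every r ≥ 1.

A(r) = r(3r^2 - 2r - 3)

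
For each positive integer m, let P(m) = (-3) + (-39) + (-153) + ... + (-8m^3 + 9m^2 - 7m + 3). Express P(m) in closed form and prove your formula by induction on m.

P(m) = -m(2m - 1)(m^2 + m + 1)

We claim P(m) = -m(2m - 1)(m^2 + m + 1) for all m ≥ 1.
When m = 1: P(1) = -3, and the closed form gives -3. They agree.
For the inductive step, assume it holds for an arbitrary j ≥ 1, so P(j) = j(-2j^3 - j^2 - j + 1).
Then P(j+1) = P(j) + (-8j^3 - 15j^2 - 13j - 3) = (j(-2j^3 - j^2 - j + 1)) + (-8j^3 - 15j^2 - 13j - 3).
Simplifying, P(j+1) = -(j + 1)(2j + 1)(j^2 + 3j + 3) = -(j+1)(2(j+1) - 1)((j+1)^2 + (j+1) + 1),
which is the closed form with m = j+1.
This completes the induction.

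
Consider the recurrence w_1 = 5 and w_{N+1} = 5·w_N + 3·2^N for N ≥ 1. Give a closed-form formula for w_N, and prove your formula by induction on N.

Computing the first terms: w_1 = 5, w_2 = 31, w_3 = 167. This suggests w_N = -2^N + 7·5^(N - 1).
For the base case N = 1: the formula gives 5 = 5 = w_1.
For the inductive step, assume it holds for an arbitrary j ≥ 1, so w_j = -2^j + 7·5^(j - 1).
Then w_{j+1} = 5·w_j + 3·2^j = 5·(-2^j + 7·5^(j - 1)) + 3·2^j = -2^(j + 1) + 7·5^j = -2^(j+1) + 7·5^((j+1) - 1),
which is the claimed formula at N = j+1.
By induction, the statement is established for all N ≥ 1.

w_N = -2^N + 7·5^(N - 1)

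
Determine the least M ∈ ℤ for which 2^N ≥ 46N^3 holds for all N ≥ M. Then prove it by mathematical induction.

At N = 18: 262144 < 268272, so the inequality fails and M ≥ 19. We prove 2^N ≥ 46N^3 for all N ≥ 19.
Base case (N = 19): 2^N = 524288 and 46N^3 = 315514, so 524288 ≥ 315514.
For the inductive step, assume it holds for an arbitrary r ≥ 19, so 2^r ≥ 46r^3.
Then 2^(r + 1) = 2·(2^r) ≥ 2·(46r^3).
Also, for r ≥ 19 we have 2·(46r^3) ≥ 46(r+1)^3, since 2 ≥ (1 + 1/r)^3 for all r ≥ 19.
Combining, 2^(r + 1) ≥ 46(r+1)^3.
By induction, the statement is established for all N ≥ 19.
Hence the smallest such M is 19.

M = 19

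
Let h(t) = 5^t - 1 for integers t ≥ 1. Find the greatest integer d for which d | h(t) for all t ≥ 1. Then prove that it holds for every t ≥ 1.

Computing the first values: h(1) = 4 and h(2) = 24; gcd(4, 24) = 4, so d ≤ 4.
We prove 4 | 5^t - 1 for all t ≥ 1 by induction on t.
For the base case t = 1: h(1) = 4 = 4·(1), so 4 | h(1).
Inductive step: assume the claim holds for t = p, i.e. 4 | h(p). Then
5^{p+1} − 1^{p+1} = 5·5^p − 1·1^p = 5·(5^p − 1^p) + (4)·1^p. The first term is divisible by 4 by the inductive hypothesis, and the second term (4)·1^p is divisible by 4 since 4 | 4. Hence 4 | h(p+1).
By induction, the statement is established for all t ≥ 1.
Therefore the largest such d is 4.

d = 4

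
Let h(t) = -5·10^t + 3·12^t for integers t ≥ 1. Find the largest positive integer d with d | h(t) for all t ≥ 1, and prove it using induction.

Computing the first values: h(1) = -14 and h(2) = -68; gcd(-14, -68) = 2, so d ≤ 2.
We prove 2 | -5·10^t + 3·12^t for all t ≥ 1 by induction on t.
When t = 1: h(1) = -14 = 2·(-7), so 2 | h(1).
Inductive step: suppose the statement holds for some j ≥ 1, i.e. 2 | h(j). Then
h(j+1) − 12·h(j) = (-5·10^(j+1) + 3·12^(j+1)) − 12·(-5·10^j + 3·12^j) = (-5)·10^j·(10 − 12) = (10)·10^j. Since 2 | h(j) by the inductive hypothesis, 2 | 12·h(j); and 2 | 10 since 10 = 2·5. Therefore 2 | h(j+1).
This completes the induction.
Therefore the largest such d is 2.

d = 2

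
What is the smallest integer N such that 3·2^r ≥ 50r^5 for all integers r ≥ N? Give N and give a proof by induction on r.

At r = 28: 805306368 < 860518400, so the inequality fails and N ≥ 29. We prove 3·2^r ≥ 50r^5 for all r ≥ 29.
Base step (r = 29): 3·2^r = 1610612736 and 50r^5 = 1025557450, so 1610612736 ≥ 1025557450.
Suppose the result is true for r = p, so 3·2^p ≥ 50p^5.
Then 3·2^(p + 1) = 2·(3·2^p) ≥ 2·(50p^5).
Also, for p ≥ 29 we have 2·(50p^5) ≥ 50(p+1)^5, since 2 ≥ (1 + 1/p)^5 for all p ≥ 29.
Combining, 3·2^(p + 1) ≥ 50(p+1)^5.
By induction, the statement is established for all r ≥ 29.
Hence the smallest such N is 29.

N = 29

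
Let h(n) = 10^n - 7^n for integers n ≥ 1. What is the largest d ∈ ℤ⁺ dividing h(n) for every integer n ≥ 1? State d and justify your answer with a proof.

d = 3

Computing the first values: h(1) = 3 and h(2) = 51; gcd(3, 51) = 3, so d ≤ 3.
We prove 3 | 10^n - 7^n for all n ≥ 1 by induction on n.
Base case (n = 1): h(1) = 3 = 3·(1), so 3 | h(1).
For the inductive step, assume it holds for an arbitrary j ≥ 1, i.e. 3 | h(j). Then
10^{j+1} − 7^{j+1} = 10·10^j − 7·7^j = 10·(10^j − 7^j) + (3)·7^j. The first term is divisible by 3 by the inductive hypothesis, and the second term (3)·7^j is divisible by 3 since 3 | 3. Hence 3 | h(j+1).
By induction, the statement is established for all n ≥ 1.
Therefore the largest such d is 3.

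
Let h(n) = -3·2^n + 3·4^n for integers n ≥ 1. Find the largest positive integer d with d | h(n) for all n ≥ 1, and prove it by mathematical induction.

d = 6

Computing the first values: h(1) = 6 and h(2) = 36; gcd(6, 36) = 6, so d ≤ 6.
We prove 6 | -3·2^n + 3·4^n for all n ≥ 1 by induction on n.
Base case (n = 1): h(1) = 6 = 6·(1), so 6 | h(1).
Inductive step: suppose the statement holds for some m ≥ 1, i.e. 6 | h(m). Then
h(m+1) − 4·h(m) = (-3·2^(m+1) + 3·4^(m+1)) − 4·(-3·2^m + 3·4^m) = (-3)·2^m·(2 − 4) = (6)·2^m. Since 6 | h(m) by the inductive hypothesis, 6 | 4·h(m); and 6 | 6 since 6 = 6·1. Therefore 6 | h(m+1).
By the principle of mathematical induction, the result holds for all n ≥ 1.
Therefore the largest such d is 6.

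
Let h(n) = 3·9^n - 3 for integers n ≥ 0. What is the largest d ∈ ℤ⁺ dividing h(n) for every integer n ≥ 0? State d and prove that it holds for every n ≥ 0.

Computing the first values: h(0) = 0 and h(1) = 24; gcd(0, 24) = 24, so d ≤ 24.
We prove 24 | 3·9^n - 3 for all n ≥ 0 by induction on n.
Base case (n = 0): h(0) = 0 = 24·(0), so 24 | h(0).
Inductive step: suppose the statement holds for some i ≥ 0, i.e. 24 | h(i). Then
h(i+1) = 3·9^(i+1) - 3 = 9·(3·9^i - 3) + 24 = 9·h(i) + 24. The first term is divisible by 24 by the inductive hypothesis, and 24 is divisible by 24. Hence 24 | h(i+1).
This completes the induction.
Therefore the largest such d is 24.

d = 24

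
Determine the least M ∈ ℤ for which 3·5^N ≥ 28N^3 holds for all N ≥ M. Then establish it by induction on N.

M = 4

At N = 3: 375 < 756, so the inequality fails and M ≥ 4. We prove 3·5^N ≥ 28N^3 for all N ≥ 4.
When N = 4: 3·5^N = 1875 and 28N^3 = 1792, so 1875 ≥ 1792.
Inductive step: assume the claim holds for N = p, so 3·5^p ≥ 28p^3.
Then 3·5^(p + 1) = 5·(3·5^p) ≥ 5·(28p^3).
Also, for p ≥ 4 we have 5·(28p^3) ≥ 28(p+1)^3, since 5 ≥ (1 + 1/p)^3 for all p ≥ 4.
Combining, 3·5^(p + 1) ≥ 28(p+1)^3.
By induction, the statement is established for all N ≥ 4.
Hence the smallest such M is 4.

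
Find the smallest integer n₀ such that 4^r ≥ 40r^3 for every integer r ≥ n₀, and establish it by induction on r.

n₀ = 7

At r = 6: 4096 < 8640, so the inequality fails and n₀ ≥ 7. We prove 4^r ≥ 40r^3 for all r ≥ 7.
Base case (r = 7): 4^r = 16384 and 40r^3 = 13720, so 16384 ≥ 13720.
Suppose the result is true for r = m, so 4^m ≥ 40m^3.
Then 4^(m + 1) = 4·(4^m) ≥ 4·(40m^3).
Also, for m ≥ 7 we have 4·(40m^3) ≥ 40(m+1)^3, since 4 ≥ (1 + 1/m)^3 for all m ≥ 7.
Combining, 4^(m + 1) ≥ 40(m+1)^3.
By induction, the statement is established for all r ≥ 7.
Hence the smallest such n₀ is 7.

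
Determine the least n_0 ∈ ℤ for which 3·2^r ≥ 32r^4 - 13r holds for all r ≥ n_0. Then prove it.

At r = 20: 3145728 < 5119740, so the inequality fails and n_0 ≥ 21. We prove 3·2^r ≥ 32r^4 - 13r for all r ≥ 21.
For the base case r = 21: 3·2^r = 6291456 and 32r^4 - 13r = 6223119, so 6291456 ≥ 6223119.
Inductive step: assume the claim holds for r = k, so 3·2^k ≥ 32k^4 - 13k.
Then 3·2^(k + 1) = 2·(3·2^k) ≥ 2·(32k^4 - 13k).
Also, for k ≥ 21 we have 2·(32k^4 - 13k) ≥ 32(k+1)^4 - 13(k+1), since 2·(32k^4 - 13k) − (32(k+1)^4 - 13(k+1)) = 32k^4 - 128k^3 - 192k^2 - 141k - 19, which is nonnegative for all k ≥ 21.
Combining, 3·2^(k + 1) ≥ 32(k+1)^4 - 13(k+1).
Hence, by induction on r, the claim holds for every r ≥ 21.
Hence the smallest such n_0 is 21.

n_0 = 21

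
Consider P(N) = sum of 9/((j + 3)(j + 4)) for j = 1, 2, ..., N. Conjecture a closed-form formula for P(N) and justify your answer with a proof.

P(N) = 9N/(4(N + 4))

We claim P(N) = 9N/(4(N + 4)) for all N ≥ 1.
When N = 1: P(1) = 9/20, and the closed form gives 9/20. They agree.
Inductive step: suppose the statement holds for some j ≥ 1, so P(j) = 9j/(4(j + 4)).
Then P(j+1) = P(j) + (9/((j + 4)(j + 5))) = (9j/(4(j + 4))) + (9/((j + 4)(j + 5))).
Simplifying, P(j+1) = 9(j + 1)/(4(j + 5)) = 9(j+1)/(4((j+1) + 4)),
which is the closed form with N = j+1.
By induction, the statement is established for all N ≥ 1.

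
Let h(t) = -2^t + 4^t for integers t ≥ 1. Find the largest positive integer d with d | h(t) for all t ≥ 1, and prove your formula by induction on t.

Computing the first values: h(1) = 2 and h(2) = 12; gcd(2, 12) = 2, so d ≤ 2.
We prove 2 | -2^t + 4^t for all t ≥ 1 by induction on t.
For the base case t = 1: h(1) = 2 = 2·(1), so 2 | h(1).
Inductive step: suppose the statement holds for some i ≥ 1, i.e. 2 | h(i). Then
4^{i+1} − 2^{i+1} = 4·4^i − 2·2^i = 4·(4^i − 2^i) + (2)·2^i. The first term is divisible by 2 by the inductive hypothesis, and the second term (2)·2^i is divisible by 2 since 2 | 2. Hence 2 | h(i+1).
Hence, by induction on t, the claim holds for every t ≥ 1.
Therefore the largest such d is 2.

d = 2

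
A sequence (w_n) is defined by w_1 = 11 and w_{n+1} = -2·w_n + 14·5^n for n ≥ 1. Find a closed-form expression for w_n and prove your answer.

w_n = (-2)^(n - 1) + 2·5^n

Computing the first terms: w_1 = 11, w_2 = 48, w_3 = 254. This suggests w_n = (-2)^(n - 1) + 2·5^n.
Base step (n = 1): the formula gives 11 = 11 = w_1.
Inductive step: assume the claim holds for n = m, so w_m = (-2)^(m - 1) + 2·5^m.
Then w_{m+1} = -2·w_m + 14·5^m = -2·((-2)^(m - 1) + 2·5^m) + 14·5^m = (-2)^m + 2·5^(m + 1) = (-2)^((m+1) - 1) + 2·5^(m+1),
which is the claimed formula at n = m+1.
This completes the induction.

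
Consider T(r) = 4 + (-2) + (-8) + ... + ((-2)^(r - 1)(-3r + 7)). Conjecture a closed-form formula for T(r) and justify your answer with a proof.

T(r) = (-2)^r(r - 2) + 2

We claim T(r) = (-2)^r(r - 2) + 2 for all r ≥ 1.
Base step (r = 1): T(1) = 4, and the closed form gives 4. They agree.
Suppose the result is true for r = k, so T(k) = (-2)^k(k - 2) + 2.
Then T(k+1) = T(k) + ((-2)^k(-3k + 4)) = ((-2)^k(k - 2) + 2) + ((-2)^k(-3k + 4)).
Simplifying, T(k+1) = -2(-2)^k·k + 2(-2)^k + 2 = (-2)^(k+1)((k+1) - 2) + 2,
which is the closed form with r = k+1.
Hence, by induction on r, the claim holds for every r ≥ 1.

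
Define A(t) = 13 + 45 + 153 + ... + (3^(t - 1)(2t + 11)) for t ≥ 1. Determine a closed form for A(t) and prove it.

A(t) = 3^t(t + 5) - 5

We claim A(t) = 3^t(t + 5) - 5 for all t ≥ 1.
Base step (t = 1): A(1) = 13, and the closed form gives 13. They agree.
Inductive step: suppose the statement holds for some k ≥ 1, so A(k) = 3^k(k + 5) - 5.
Then A(k+1) = A(k) + (3^k(2k + 13)) = (3^k(k + 5) - 5) + (3^k(2k + 13)).
Simplifying, A(k+1) = 3·3^k·k + 18·3^k - 5 = 3^(k+1)((k+1) + 5) - 5,
which is the closed form with t = k+1.
By the principle of mathematical induction, the result holds for all t ≥ 1.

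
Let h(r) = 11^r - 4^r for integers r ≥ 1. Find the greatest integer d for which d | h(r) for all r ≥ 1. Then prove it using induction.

Computing the first values: h(1) = 7 and h(2) = 105; gcd(7, 105) = 7, so d ≤ 7.
We prove 7 | 11^r - 4^r for all r ≥ 1 by induction on r.
Base case (r = 1): h(1) = 7 = 7·(1), so 7 | h(1).
For the inductive step, assume it holds for an arbitrary k ≥ 1, i.e. 7 | h(k). Then
11^{k+1} − 4^{k+1} = 11·11^k − 4·4^k = 11·(11^k − 4^k) + (7)·4^k. The first term is divisible by 7 by the inductive hypothesis, and the second term (7)·4^k is divisible by 7 since 7 | 7. Hence 7 | h(k+1).
By induction, the statement is established for all r ≥ 1.
Therefore the largest such d is 7.

d = 7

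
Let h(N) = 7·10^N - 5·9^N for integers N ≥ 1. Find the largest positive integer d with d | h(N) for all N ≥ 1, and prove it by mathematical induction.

d = 5

Computing the first values: h(1) = 25 and h(2) = 295; gcd(25, 295) = 5, so d ≤ 5.
We prove 5 | 7·10^N - 5·9^N for all N ≥ 1 by induction on N.
When N = 1: h(1) = 25 = 5·(5), so 5 | h(1).
Inductive step: assume the claim holds for N = p, i.e. 5 | h(p). Then
h(p+1) − 10·h(p) = (7·10^(p+1) - 5·9^(p+1)) − 10·(7·10^p - 5·9^p) = (-5)·9^p·(9 − 10) = (5)·9^p. Since 5 | h(p) by the inductive hypothesis, 5 | 10·h(p); and 5 | 5 since 5 = 5·1. Therefore 5 | h(p+1).
By induction, the statement is established for all N ≥ 1.
Therefore the largest such d is 5.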